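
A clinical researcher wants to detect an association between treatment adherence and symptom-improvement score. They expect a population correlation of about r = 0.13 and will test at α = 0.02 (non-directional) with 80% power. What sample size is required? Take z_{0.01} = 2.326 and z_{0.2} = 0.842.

Fisher's z: C = ½·ln((1+r)/(1−r)) = ½·ln(1.2989) = 0.1307.
n = ((z_{α/2} + z_β)/C)² + 3.
(2.326 + 0.842) / 0.1307 = 3.168 / 0.1307 = 24.239.
n = 24.239² + 3 = 587.52 + 3 = 590.5.
Round up.

n = 591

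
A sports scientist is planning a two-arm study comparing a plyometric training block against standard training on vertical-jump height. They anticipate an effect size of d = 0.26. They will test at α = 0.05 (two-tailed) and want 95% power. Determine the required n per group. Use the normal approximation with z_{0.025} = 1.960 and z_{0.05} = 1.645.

For two independent groups with equal n: n = 2·((z_{α/2} + z_β) / d)².
z_{α/2} + z_β = 1.960 + 1.645 = 3.605.
n = 2 × (3.605 / 0.26)² = 2 × 13.865² = 2 × 192.25 = 384.5.
Round up to the next whole participant.

n = 385 per group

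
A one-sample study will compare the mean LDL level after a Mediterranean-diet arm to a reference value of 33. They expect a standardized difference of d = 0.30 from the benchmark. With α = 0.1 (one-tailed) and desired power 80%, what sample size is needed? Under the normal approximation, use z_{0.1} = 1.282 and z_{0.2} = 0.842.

For a one-sample test: n = ((z_{α} + z_β) / d)².
z_{α} + z_β = 1.282 + 0.842 = 2.124.
n = (2.124 / 0.30)² = 7.080² = 50.13.
Round up.

n = 51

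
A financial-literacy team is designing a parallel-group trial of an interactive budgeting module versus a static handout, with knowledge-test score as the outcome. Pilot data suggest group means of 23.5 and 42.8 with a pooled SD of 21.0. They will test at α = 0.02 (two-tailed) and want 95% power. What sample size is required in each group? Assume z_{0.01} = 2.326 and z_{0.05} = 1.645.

n = 38 per group

Cohen's d = |M₁ − M₂| / SD_pooled = |23.5 − 42.8| / 21.0 = 19.3 / 21.0 = 0.919.
For two independent groups with equal n: n = 2·((z_{α/2} + z_β) / d)².
z_{α/2} + z_β = 2.326 + 1.645 = 3.971.
n = 2 × (3.971 / 0.919)² = 2 × 4.321² = 2 × 18.67 = 37.3.
Round up to the next whole participant.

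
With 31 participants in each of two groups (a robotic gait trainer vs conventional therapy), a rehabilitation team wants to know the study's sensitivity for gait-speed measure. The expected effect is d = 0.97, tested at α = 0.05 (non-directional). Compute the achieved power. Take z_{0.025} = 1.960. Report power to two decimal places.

power ≈ 0.97

For two equal groups, power = Φ(d·√(n/2) − z_{α/2}).
d·√(n/2) = 0.97 × √(31/2) = 0.97 × 3.937 = 3.819.
z_β = 3.819 − 1.960 = 1.859.
Power = Φ(1.859) = 0.968.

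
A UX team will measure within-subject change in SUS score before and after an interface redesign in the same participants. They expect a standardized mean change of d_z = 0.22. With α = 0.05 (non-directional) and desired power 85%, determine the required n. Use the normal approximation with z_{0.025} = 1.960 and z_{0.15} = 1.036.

n = 186 pairs

For a paired (one-sample on differences) test: n = ((z_{α/2} + z_β) / d)².
z_{α/2} + z_β = 1.960 + 1.036 = 2.996.
n = (2.996 / 0.22)² = 13.618² = 185.45.
Round up.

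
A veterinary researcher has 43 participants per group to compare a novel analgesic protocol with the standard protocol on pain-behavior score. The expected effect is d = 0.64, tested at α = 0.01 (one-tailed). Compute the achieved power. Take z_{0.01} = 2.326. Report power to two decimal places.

power ≈ 0.74

For two equal groups, power = Φ(d·√(n/2) − z_{α}).
d·√(n/2) = 0.64 × √(43/2) = 0.64 × 4.637 = 2.968.
z_β = 2.968 − 2.326 = 0.642.
Power = Φ(0.642) = 0.739.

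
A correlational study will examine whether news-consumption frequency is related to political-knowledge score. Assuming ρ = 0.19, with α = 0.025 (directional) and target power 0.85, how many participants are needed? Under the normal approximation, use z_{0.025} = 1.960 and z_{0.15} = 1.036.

n = 246

Fisher's z: C = ½·ln((1+r)/(1−r)) = ½·ln(1.4691) = 0.1923.
n = ((z_{α} + z_β)/C)² + 3.
(1.960 + 1.036) / 0.1923 = 2.996 / 0.1923 = 15.580.
n = 15.580² + 3 = 242.73 + 3 = 245.7.
Round up.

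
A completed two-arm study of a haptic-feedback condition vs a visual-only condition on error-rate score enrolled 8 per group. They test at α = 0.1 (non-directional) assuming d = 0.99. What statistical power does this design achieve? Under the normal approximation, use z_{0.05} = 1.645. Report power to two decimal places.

For two equal groups, power = Φ(d·√(n/2) − z_{α/2}).
d·√(n/2) = 0.99 × √(8/2) = 0.99 × 2.000 = 1.980.
z_β = 1.980 − 1.645 = 0.335.
Power = Φ(0.335) = 0.631.

power ≈ 0.63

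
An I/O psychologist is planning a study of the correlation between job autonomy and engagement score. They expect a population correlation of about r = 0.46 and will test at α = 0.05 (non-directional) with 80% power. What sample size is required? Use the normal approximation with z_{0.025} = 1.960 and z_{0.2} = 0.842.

Fisher's z: C = ½·ln((1+r)/(1−r)) = ½·ln(2.7037) = 0.4973.
n = ((z_{α/2} + z_β)/C)² + 3.
(1.960 + 0.842) / 0.4973 = 2.802 / 0.4973 = 5.634.
n = 5.634² + 3 = 31.75 + 3 = 34.7.
Round up.

n = 35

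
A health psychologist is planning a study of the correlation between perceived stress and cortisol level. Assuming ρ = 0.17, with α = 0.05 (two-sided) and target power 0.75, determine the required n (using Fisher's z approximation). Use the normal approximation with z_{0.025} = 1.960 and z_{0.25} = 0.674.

n = 239

Fisher's z: C = ½·ln((1+r)/(1−r)) = ½·ln(1.4096) = 0.1717.
n = ((z_{α/2} + z_β)/C)² + 3.
(1.960 + 0.674) / 0.1717 = 2.634 / 0.1717 = 15.341.
n = 15.341² + 3 = 235.34 + 3 = 238.3.
Round up.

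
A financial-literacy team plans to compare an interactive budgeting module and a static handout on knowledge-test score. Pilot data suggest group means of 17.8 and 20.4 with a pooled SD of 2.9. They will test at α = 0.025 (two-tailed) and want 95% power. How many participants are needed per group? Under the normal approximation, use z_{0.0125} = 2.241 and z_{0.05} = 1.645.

n = 38 per group

Cohen's d = |M₁ − M₂| / SD_pooled = |17.8 − 20.4| / 2.9 = 2.6 / 2.9 = 0.897.
For two independent groups with equal n: n = 2·((z_{α/2} + z_β) / d)².
z_{α/2} + z_β = 2.241 + 1.645 = 3.886.
n = 2 × (3.886 / 0.897)² = 2 × 4.332² = 2 × 18.77 = 37.5.
Round up to the next whole participant.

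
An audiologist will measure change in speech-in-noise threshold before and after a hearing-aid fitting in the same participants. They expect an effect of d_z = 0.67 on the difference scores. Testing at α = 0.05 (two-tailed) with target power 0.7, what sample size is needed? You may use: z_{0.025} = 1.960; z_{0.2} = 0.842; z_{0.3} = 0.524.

For a paired (one-sample on differences) test: n = ((z_{α/2} + z_β) / d)².
z_{α/2} + z_β = 1.960 + 0.524 = 2.484.
n = (2.484 / 0.67)² = 3.707² = 13.75.
Round up.

n = 14 pairs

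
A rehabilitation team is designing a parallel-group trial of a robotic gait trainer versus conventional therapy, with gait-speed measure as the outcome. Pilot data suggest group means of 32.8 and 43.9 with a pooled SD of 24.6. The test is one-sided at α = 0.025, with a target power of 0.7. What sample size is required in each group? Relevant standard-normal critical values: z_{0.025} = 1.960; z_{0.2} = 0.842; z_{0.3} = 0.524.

n = 61 per group

Cohen's d = |M₁ − M₂| / SD_pooled = |32.8 − 43.9| / 24.6 = 11.1 / 24.6 = 0.451.
For two independent groups with equal n: n = 2·((z_{α} + z_β) / d)².
z_{α} + z_β = 1.960 + 0.524 = 2.484.
n = 2 × (2.484 / 0.451)² = 2 × 5.508² = 2 × 30.34 = 60.7.
Round up to the next whole participant.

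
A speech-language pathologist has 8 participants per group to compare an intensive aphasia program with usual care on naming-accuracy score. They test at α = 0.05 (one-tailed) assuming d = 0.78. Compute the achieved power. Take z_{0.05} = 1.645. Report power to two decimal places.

For two equal groups, power = Φ(d·√(n/2) − z_{α}).
d·√(n/2) = 0.78 × √(8/2) = 0.78 × 2.000 = 1.560.
z_β = 1.560 − 1.645 = -0.085.
Power = Φ(-0.085) = 0.466.

power ≈ 0.47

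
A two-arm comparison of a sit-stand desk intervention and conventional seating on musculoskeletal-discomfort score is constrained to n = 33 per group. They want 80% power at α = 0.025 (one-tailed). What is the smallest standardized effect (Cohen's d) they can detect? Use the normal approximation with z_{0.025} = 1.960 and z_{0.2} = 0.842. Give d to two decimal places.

For two independent groups of n = 33 each: d_min = (z_{α} + z_β)·√(2/n).
z-sum = 1.960 + 0.842 = 2.802.
d_min = 2.802 × √(2/33) = 2.802 × 0.2462 = 0.690.

d_min ≈ 0.69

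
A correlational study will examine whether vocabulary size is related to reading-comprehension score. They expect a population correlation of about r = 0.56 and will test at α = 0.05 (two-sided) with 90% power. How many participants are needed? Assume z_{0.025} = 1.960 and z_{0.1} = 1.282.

Fisher's z: C = ½·ln((1+r)/(1−r)) = ½·ln(3.5455) = 0.6328.
n = ((z_{α/2} + z_β)/C)² + 3.
(1.960 + 1.282) / 0.6328 = 3.242 / 0.6328 = 5.123.
n = 5.123² + 3 = 26.25 + 3 = 29.2.
Round up.

n = 30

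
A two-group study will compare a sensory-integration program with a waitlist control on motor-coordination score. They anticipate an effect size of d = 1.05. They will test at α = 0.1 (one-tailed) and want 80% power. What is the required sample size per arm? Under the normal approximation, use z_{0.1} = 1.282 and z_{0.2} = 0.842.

For two independent groups with equal n: n = 2·((z_{α} + z_β) / d)².
z_{α} + z_β = 1.282 + 0.842 = 2.124.
n = 2 × (2.124 / 1.05)² = 2 × 2.023² = 2 × 4.09 = 8.2.
Round up to the next whole participant.

n = 9 per group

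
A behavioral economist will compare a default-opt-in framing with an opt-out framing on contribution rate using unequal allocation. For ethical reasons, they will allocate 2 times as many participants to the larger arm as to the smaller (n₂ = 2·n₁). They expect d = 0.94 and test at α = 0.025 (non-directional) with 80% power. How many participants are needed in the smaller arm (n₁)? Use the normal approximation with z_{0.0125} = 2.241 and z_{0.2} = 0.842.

n₁ = 17

With allocation ratio k = n₂/n₁ = 2, Var(x̄₁−x̄₂) = σ²(1/n₁ + 1/(k·n₁)) = σ²·(k+1)/(k·n₁).
So n₁ = (1 + 1/k)·((z_{α/2} + z_β)/d)² = 1.500 × (3.083/0.94)².
n₁ = 1.500 × 10.76 = 16.1.
Round up: n₁ = 17, giving n₂ = 2 × 17 = 34.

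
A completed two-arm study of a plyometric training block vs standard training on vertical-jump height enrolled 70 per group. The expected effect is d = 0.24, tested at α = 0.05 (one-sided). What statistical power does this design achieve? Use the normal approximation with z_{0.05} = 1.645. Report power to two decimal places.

power ≈ 0.41

For two equal groups, power = Φ(d·√(n/2) − z_{α}).
d·√(n/2) = 0.24 × √(70/2) = 0.24 × 5.916 = 1.420.
z_β = 1.420 − 1.645 = -0.225.
Power = Φ(-0.225) = 0.411.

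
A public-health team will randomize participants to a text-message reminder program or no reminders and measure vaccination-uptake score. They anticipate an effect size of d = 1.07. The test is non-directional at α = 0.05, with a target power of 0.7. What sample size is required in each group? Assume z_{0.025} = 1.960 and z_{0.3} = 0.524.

n = 11 per group

For two independent groups with equal n: n = 2·((z_{α/2} + z_β) / d)².
z_{α/2} + z_β = 1.960 + 0.524 = 2.484.
n = 2 × (2.484 / 1.07)² = 2 × 2.321² = 2 × 5.39 = 10.8.
Round up to the next whole participant.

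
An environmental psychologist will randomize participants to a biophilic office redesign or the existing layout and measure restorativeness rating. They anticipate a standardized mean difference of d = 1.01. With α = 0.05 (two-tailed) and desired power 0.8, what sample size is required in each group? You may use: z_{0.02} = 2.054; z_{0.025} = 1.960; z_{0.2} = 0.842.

For two independent groups with equal n: n = 2·((z_{α/2} + z_β) / d)².
z_{α/2} + z_β = 1.960 + 0.842 = 2.802.
n = 2 × (2.802 / 1.01)² = 2 × 2.774² = 2 × 7.70 = 15.4.
Round up to the next whole participant.

n = 16 per group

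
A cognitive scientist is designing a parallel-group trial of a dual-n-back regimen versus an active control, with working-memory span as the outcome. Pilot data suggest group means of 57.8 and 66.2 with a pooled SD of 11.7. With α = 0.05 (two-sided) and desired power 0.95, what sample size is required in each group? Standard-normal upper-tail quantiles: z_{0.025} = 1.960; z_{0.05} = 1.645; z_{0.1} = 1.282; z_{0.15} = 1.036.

Cohen's d = |M₁ − M₂| / SD_pooled = |57.8 − 66.2| / 11.7 = 8.4 / 11.7 = 0.718.
For two independent groups with equal n: n = 2·((z_{α/2} + z_β) / d)².
z_{α/2} + z_β = 1.960 + 1.645 = 3.605.
n = 2 × (3.605 / 0.718)² = 2 × 5.021² = 2 × 25.21 = 50.4.
Round up to the next whole participant.

n = 51 per group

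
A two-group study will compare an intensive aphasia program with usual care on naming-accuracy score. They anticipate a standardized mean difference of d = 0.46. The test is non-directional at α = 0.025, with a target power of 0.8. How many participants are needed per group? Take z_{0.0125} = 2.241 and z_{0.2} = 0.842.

For two independent groups with equal n: n = 2·((z_{α/2} + z_β) / d)².
z_{α/2} + z_β = 2.241 + 0.842 = 3.083.
n = 2 × (3.083 / 0.46)² = 2 × 6.702² = 2 × 44.92 = 89.8.
Round up to the next whole participant.

n = 90 per group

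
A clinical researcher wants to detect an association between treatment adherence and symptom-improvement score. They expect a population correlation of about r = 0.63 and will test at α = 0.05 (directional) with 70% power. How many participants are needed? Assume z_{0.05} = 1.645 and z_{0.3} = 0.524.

Fisher's z: C = ½·ln((1+r)/(1−r)) = ½·ln(4.4054) = 0.7414.
n = ((z_{α} + z_β)/C)² + 3.
(1.645 + 0.524) / 0.7414 = 2.169 / 0.7414 = 2.926.
n = 2.926² + 3 = 8.56 + 3 = 11.6.
Round up.

n = 12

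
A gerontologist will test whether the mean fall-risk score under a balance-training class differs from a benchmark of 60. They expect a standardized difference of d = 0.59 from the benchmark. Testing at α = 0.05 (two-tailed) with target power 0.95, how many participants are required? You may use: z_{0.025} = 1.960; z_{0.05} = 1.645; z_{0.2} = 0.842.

For a one-sample test: n = ((z_{α/2} + z_β) / d)².
z_{α/2} + z_β = 1.960 + 1.645 = 3.605.
n = (3.605 / 0.59)² = 6.110² = 37.33.
Round up.

n = 38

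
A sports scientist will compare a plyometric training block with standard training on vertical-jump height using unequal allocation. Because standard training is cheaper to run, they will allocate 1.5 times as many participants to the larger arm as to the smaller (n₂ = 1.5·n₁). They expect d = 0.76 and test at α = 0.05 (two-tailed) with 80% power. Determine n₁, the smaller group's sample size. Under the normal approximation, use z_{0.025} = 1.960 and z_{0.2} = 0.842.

With allocation ratio k = n₂/n₁ = 1.5, Var(x̄₁−x̄₂) = σ²(1/n₁ + 1/(k·n₁)) = σ²·(k+1)/(k·n₁).
So n₁ = (1 + 1/k)·((z_{α/2} + z_β)/d)² = 1.667 × (2.802/0.76)².
n₁ = 1.667 × 13.59 = 22.7.
Round up: n₁ = 23, giving n₂ = ⌈1.5 × 23⌉ = ⌈34.5⌉ = 35.

n₁ = 23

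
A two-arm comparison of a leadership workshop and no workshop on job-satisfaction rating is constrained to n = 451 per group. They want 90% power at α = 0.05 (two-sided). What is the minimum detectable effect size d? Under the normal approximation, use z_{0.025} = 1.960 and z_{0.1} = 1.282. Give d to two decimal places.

For two independent groups of n = 451 each: d_min = (z_{α/2} + z_β)·√(2/n).
z-sum = 1.960 + 1.282 = 3.242.
d_min = 3.242 × √(2/451) = 3.242 × 0.0666 = 0.216.

d_min ≈ 0.22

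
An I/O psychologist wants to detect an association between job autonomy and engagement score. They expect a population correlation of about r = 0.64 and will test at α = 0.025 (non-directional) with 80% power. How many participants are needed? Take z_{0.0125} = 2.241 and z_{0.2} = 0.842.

Fisher's z: C = ½·ln((1+r)/(1−r)) = ½·ln(4.5556) = 0.7582.
n = ((z_{α/2} + z_β)/C)² + 3.
(2.241 + 0.842) / 0.7582 = 3.083 / 0.7582 = 4.066.
n = 4.066² + 3 = 16.53 + 3 = 19.5.
Round up.

n = 20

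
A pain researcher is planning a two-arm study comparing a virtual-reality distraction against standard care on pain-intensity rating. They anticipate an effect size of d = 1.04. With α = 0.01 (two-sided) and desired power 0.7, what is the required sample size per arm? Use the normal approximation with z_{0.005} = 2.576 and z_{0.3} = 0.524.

n = 18 per group

For two independent groups with equal n: n = 2·((z_{α/2} + z_β) / d)².
z_{α/2} + z_β = 2.576 + 0.524 = 3.100.
n = 2 × (3.100 / 1.04)² = 2 × 2.981² = 2 × 8.88 = 17.8.
Round up to the next whole participant.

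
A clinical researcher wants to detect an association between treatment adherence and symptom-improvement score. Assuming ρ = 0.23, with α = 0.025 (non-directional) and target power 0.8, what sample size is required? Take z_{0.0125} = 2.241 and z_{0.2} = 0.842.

Fisher's z: C = ½·ln((1+r)/(1−r)) = ½·ln(1.5974) = 0.2342.
n = ((z_{α/2} + z_β)/C)² + 3.
(2.241 + 0.842) / 0.2342 = 3.083 / 0.2342 = 13.164.
n = 13.164² + 3 = 173.29 + 3 = 176.3.
Round up.

n = 177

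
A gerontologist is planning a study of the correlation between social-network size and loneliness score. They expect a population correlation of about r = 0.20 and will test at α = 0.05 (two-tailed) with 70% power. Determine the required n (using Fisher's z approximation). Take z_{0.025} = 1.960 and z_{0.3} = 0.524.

n = 154

Fisher's z: C = ½·ln((1+r)/(1−r)) = ½·ln(1.5000) = 0.2027.
n = ((z_{α/2} + z_β)/C)² + 3.
(1.960 + 0.524) / 0.2027 = 2.484 / 0.2027 = 12.255.
n = 12.255² + 3 = 150.17 + 3 = 153.2.
Round up.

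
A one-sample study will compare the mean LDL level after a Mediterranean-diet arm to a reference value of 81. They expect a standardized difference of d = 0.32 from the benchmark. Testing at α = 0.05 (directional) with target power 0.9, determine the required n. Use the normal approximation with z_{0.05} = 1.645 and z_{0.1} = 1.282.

For a one-sample test: n = ((z_{α} + z_β) / d)².
z_{α} + z_β = 1.645 + 1.282 = 2.927.
n = (2.927 / 0.32)² = 9.147² = 83.67.
Round up.

n = 84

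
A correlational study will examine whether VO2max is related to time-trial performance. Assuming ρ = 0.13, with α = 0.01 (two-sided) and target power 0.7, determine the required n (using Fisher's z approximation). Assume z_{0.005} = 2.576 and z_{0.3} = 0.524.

n = 566

Fisher's z: C = ½·ln((1+r)/(1−r)) = ½·ln(1.2989) = 0.1307.
n = ((z_{α/2} + z_β)/C)² + 3.
(2.576 + 0.524) / 0.1307 = 3.100 / 0.1307 = 23.718.
n = 23.718² + 3 = 562.56 + 3 = 565.6.
Round up.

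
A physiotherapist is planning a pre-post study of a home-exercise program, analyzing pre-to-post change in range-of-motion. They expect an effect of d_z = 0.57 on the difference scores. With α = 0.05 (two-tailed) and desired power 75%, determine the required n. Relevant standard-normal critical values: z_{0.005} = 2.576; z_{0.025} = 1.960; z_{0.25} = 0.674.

For a paired (one-sample on differences) test: n = ((z_{α/2} + z_β) / d)².
z_{α/2} + z_β = 1.960 + 0.674 = 2.634.
n = (2.634 / 0.57)² = 4.621² = 21.35.
Round up.

n = 22 pairs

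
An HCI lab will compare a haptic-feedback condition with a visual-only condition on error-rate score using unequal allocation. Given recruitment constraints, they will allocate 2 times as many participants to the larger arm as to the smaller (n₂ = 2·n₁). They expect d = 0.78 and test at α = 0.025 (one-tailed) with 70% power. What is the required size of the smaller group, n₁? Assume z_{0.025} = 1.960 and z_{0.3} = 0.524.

With allocation ratio k = n₂/n₁ = 2, Var(x̄₁−x̄₂) = σ²(1/n₁ + 1/(k·n₁)) = σ²·(k+1)/(k·n₁).
So n₁ = (1 + 1/k)·((z_{α} + z_β)/d)² = 1.500 × (2.484/0.78)².
n₁ = 1.500 × 10.14 = 15.2.
Round up: n₁ = 16, giving n₂ = 2 × 16 = 32.

n₁ = 16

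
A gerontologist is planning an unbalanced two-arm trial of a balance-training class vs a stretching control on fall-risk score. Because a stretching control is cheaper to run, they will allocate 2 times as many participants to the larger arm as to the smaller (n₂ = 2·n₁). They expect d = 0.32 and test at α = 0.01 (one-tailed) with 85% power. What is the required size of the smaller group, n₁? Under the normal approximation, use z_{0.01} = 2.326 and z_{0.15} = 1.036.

n₁ = 166

With allocation ratio k = n₂/n₁ = 2, Var(x̄₁−x̄₂) = σ²(1/n₁ + 1/(k·n₁)) = σ²·(k+1)/(k·n₁).
So n₁ = (1 + 1/k)·((z_{α} + z_β)/d)² = 1.500 × (3.362/0.32)².
n₁ = 1.500 × 110.38 = 165.6.
Round up: n₁ = 166, giving n₂ = 2 × 166 = 332.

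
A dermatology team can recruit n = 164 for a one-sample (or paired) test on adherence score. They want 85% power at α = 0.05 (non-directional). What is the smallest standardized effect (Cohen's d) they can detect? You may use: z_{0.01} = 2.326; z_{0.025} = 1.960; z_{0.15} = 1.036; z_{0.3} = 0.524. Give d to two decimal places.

d_min ≈ 0.23

For a single sample (or paired design) of n = 164: d_min = (z_{α/2} + z_β)/√n.
z-sum = 1.960 + 1.036 = 2.996.
d_min = 2.996 / √164 = 2.996 / 12.806 = 0.234.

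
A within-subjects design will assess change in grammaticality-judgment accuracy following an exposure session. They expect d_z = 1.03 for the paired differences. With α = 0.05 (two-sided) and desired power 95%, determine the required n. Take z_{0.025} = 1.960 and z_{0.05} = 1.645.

For a paired (one-sample on differences) test: n = ((z_{α/2} + z_β) / d)².
z_{α/2} + z_β = 1.960 + 1.645 = 3.605.
n = (3.605 / 1.03)² = 3.500² = 12.25.
Round up.

n = 13 pairs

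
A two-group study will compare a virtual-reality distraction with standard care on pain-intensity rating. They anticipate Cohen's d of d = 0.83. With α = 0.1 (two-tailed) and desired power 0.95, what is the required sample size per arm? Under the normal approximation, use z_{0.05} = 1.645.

n = 32 per group

For two independent groups with equal n: n = 2·((z_{α/2} + z_β) / d)².
z_{α/2} + z_β = 1.645 + 1.645 = 3.290.
n = 2 × (3.290 / 0.83)² = 2 × 3.964² = 2 × 15.71 = 31.4.
Round up to the next whole participant.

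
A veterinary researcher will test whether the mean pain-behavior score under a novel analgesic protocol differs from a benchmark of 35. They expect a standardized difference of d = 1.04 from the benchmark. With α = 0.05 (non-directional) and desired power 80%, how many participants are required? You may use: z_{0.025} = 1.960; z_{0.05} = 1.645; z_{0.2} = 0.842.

n = 8

For a one-sample test: n = ((z_{α/2} + z_β) / d)².
z_{α/2} + z_β = 1.960 + 0.842 = 2.802.
n = (2.802 / 1.04)² = 2.694² = 7.26.
Round up.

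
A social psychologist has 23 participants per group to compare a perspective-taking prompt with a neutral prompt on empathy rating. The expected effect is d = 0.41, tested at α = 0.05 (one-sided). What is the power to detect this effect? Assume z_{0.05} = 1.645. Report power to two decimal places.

For two equal groups, power = Φ(d·√(n/2) − z_{α}).
d·√(n/2) = 0.41 × √(23/2) = 0.41 × 3.391 = 1.390.
z_β = 1.390 − 1.645 = -0.255.
Power = Φ(-0.255) = 0.400.

power ≈ 0.40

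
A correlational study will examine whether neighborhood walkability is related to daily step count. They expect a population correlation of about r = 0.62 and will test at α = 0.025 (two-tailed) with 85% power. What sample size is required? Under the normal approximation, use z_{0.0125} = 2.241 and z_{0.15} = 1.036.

Fisher's z: C = ½·ln((1+r)/(1−r)) = ½·ln(4.2632) = 0.7250.
n = ((z_{α/2} + z_β)/C)² + 3.
(2.241 + 1.036) / 0.7250 = 3.277 / 0.7250 = 4.520.
n = 4.520² + 3 = 20.43 + 3 = 23.4.
Round up.

n = 24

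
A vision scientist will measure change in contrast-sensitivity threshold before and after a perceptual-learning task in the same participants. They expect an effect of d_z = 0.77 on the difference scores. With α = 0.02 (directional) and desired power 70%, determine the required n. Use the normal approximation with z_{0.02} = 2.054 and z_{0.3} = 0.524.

For a paired (one-sample on differences) test: n = ((z_{α} + z_β) / d)².
z_{α} + z_β = 2.054 + 0.524 = 2.578.
n = (2.578 / 0.77)² = 3.348² = 11.21.
Round up.

n = 12 pairs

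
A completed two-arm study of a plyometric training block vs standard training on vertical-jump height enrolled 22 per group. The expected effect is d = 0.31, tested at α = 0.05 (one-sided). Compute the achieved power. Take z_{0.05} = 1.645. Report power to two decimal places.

For two equal groups, power = Φ(d·√(n/2) − z_{α}).
d·√(n/2) = 0.31 × √(22/2) = 0.31 × 3.317 = 1.028.
z_β = 1.028 − 1.645 = -0.617.
Power = Φ(-0.617) = 0.269.

power ≈ 0.27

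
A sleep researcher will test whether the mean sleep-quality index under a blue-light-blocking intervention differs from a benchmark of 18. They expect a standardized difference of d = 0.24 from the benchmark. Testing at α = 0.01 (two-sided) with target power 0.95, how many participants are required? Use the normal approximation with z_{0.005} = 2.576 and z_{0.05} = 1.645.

n = 310

For a one-sample test: n = ((z_{α/2} + z_β) / d)².
z_{α/2} + z_β = 2.576 + 1.645 = 4.221.
n = (4.221 / 0.24)² = 17.588² = 309.32.
Round up.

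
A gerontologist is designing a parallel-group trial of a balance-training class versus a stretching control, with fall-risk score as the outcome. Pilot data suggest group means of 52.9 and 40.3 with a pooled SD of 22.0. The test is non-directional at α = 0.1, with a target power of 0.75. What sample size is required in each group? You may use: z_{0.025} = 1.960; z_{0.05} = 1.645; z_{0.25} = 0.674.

Cohen's d = |M₁ − M₂| / SD_pooled = |52.9 − 40.3| / 22.0 = 12.6 / 22.0 = 0.573.
For two independent groups with equal n: n = 2·((z_{α/2} + z_β) / d)².
z_{α/2} + z_β = 1.645 + 0.674 = 2.319.
n = 2 × (2.319 / 0.573)² = 2 × 4.047² = 2 × 16.38 = 32.8.
Round up to the next whole participant.

n = 33 per group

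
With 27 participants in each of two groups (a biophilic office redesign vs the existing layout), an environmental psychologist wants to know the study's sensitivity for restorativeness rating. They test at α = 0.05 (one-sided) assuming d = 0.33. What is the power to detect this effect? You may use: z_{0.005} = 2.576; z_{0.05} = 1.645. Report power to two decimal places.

For two equal groups, power = Φ(d·√(n/2) − z_{α}).
d·√(n/2) = 0.33 × √(27/2) = 0.33 × 3.674 = 1.212.
z_β = 1.212 − 1.645 = -0.433.
Power = Φ(-0.433) = 0.333.

power ≈ 0.33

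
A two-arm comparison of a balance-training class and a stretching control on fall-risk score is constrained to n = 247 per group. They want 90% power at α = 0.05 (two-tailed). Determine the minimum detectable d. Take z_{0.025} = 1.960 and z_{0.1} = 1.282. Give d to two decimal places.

d_min ≈ 0.29

For two independent groups of n = 247 each: d_min = (z_{α/2} + z_β)·√(2/n).
z-sum = 1.960 + 1.282 = 3.242.
d_min = 3.242 × √(2/247) = 3.242 × 0.0900 = 0.292.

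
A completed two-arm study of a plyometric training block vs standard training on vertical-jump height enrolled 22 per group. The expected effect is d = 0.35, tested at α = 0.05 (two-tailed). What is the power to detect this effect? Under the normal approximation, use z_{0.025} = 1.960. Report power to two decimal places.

power ≈ 0.21

For two equal groups, power = Φ(d·√(n/2) − z_{α/2}).
d·√(n/2) = 0.35 × √(22/2) = 0.35 × 3.317 = 1.161.
z_β = 1.161 − 1.960 = -0.799.
Power = Φ(-0.799) = 0.212.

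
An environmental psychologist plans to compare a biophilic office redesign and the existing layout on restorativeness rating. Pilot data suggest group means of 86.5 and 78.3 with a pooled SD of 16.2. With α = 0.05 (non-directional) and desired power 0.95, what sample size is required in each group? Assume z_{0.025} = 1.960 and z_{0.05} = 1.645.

Cohen's d = |M₁ − M₂| / SD_pooled = |86.5 − 78.3| / 16.2 = 8.2 / 16.2 = 0.506.
For two independent groups with equal n: n = 2·((z_{α/2} + z_β) / d)².
z_{α/2} + z_β = 1.960 + 1.645 = 3.605.
n = 2 × (3.605 / 0.506)² = 2 × 7.125² = 2 × 50.76 = 101.5.
Round up to the next whole participant.

n = 102 per group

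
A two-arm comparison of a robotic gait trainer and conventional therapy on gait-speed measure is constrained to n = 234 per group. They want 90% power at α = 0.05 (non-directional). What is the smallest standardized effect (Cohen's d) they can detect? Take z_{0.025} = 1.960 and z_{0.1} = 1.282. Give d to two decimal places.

For two independent groups of n = 234 each: d_min = (z_{α/2} + z_β)·√(2/n).
z-sum = 1.960 + 1.282 = 3.242.
d_min = 3.242 × √(2/234) = 3.242 × 0.0925 = 0.300.

d_min ≈ 0.30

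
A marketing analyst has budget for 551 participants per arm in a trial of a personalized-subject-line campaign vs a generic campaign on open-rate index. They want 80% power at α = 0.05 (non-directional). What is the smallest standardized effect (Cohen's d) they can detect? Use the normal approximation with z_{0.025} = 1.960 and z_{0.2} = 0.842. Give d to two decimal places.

d_min ≈ 0.17

For two independent groups of n = 551 each: d_min = (z_{α/2} + z_β)·√(2/n).
z-sum = 1.960 + 0.842 = 2.802.
d_min = 2.802 × √(2/551) = 2.802 × 0.0602 = 0.169.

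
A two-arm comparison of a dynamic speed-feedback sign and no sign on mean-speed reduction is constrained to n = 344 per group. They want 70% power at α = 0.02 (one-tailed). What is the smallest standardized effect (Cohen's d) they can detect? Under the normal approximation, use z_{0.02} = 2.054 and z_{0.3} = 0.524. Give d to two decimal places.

d_min ≈ 0.20

For two independent groups of n = 344 each: d_min = (z_{α} + z_β)·√(2/n).
z-sum = 2.054 + 0.524 = 2.578.
d_min = 2.578 × √(2/344) = 2.578 × 0.0762 = 0.197.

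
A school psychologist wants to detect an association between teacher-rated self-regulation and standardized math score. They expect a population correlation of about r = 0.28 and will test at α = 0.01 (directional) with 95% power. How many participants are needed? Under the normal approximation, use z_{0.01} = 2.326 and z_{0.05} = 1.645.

Fisher's z: C = ½·ln((1+r)/(1−r)) = ½·ln(1.7778) = 0.2877.
n = ((z_{α} + z_β)/C)² + 3.
(2.326 + 1.645) / 0.2877 = 3.971 / 0.2877 = 13.803.
n = 13.803² + 3 = 190.51 + 3 = 193.5.
Round up.

n = 194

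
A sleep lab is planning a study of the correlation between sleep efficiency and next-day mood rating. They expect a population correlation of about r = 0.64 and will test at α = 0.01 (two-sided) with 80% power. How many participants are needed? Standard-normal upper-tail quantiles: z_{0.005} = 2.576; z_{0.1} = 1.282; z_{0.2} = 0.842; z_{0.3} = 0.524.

n = 24

Fisher's z: C = ½·ln((1+r)/(1−r)) = ½·ln(4.5556) = 0.7582.
n = ((z_{α/2} + z_β)/C)² + 3.
(2.576 + 0.842) / 0.7582 = 3.418 / 0.7582 = 4.508.
n = 4.508² + 3 = 20.32 + 3 = 23.3.
Round up.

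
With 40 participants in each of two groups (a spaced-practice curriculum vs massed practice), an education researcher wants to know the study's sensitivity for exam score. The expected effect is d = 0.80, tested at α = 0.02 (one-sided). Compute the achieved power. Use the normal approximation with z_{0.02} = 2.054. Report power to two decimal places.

power ≈ 0.94

For two equal groups, power = Φ(d·√(n/2) − z_{α}).
d·√(n/2) = 0.80 × √(40/2) = 0.80 × 4.472 = 3.578.
z_β = 3.578 − 2.054 = 1.524.
Power = Φ(1.524) = 0.936.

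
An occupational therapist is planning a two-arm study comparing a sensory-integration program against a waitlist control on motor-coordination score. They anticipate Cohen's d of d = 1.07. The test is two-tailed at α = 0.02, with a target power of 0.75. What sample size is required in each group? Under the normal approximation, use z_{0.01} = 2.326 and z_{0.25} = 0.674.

For two independent groups with equal n: n = 2·((z_{α/2} + z_β) / d)².
z_{α/2} + z_β = 2.326 + 0.674 = 3.000.
n = 2 × (3.000 / 1.07)² = 2 × 2.804² = 2 × 7.86 = 15.7.
Round up to the next whole participant.

n = 16 per group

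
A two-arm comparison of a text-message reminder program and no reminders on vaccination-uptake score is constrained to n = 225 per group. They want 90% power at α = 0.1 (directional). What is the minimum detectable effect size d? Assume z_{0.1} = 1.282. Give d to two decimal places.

For two independent groups of n = 225 each: d_min = (z_{α} + z_β)·√(2/n).
z-sum = 1.282 + 1.282 = 2.564.
d_min = 2.564 × √(2/225) = 2.564 × 0.0943 = 0.242.

d_min ≈ 0.24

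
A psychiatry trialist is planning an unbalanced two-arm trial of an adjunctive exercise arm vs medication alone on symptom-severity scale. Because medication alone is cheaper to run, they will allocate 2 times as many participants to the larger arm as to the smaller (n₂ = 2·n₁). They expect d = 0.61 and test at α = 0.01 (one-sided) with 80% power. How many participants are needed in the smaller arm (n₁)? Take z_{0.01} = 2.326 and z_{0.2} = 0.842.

n₁ = 41

With allocation ratio k = n₂/n₁ = 2, Var(x̄₁−x̄₂) = σ²(1/n₁ + 1/(k·n₁)) = σ²·(k+1)/(k·n₁).
So n₁ = (1 + 1/k)·((z_{α} + z_β)/d)² = 1.500 × (3.168/0.61)².
n₁ = 1.500 × 26.97 = 40.5.
Round up: n₁ = 41, giving n₂ = 2 × 41 = 82.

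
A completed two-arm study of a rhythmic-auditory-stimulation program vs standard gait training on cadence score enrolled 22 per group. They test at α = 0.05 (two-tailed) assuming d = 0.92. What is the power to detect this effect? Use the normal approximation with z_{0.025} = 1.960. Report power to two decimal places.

power ≈ 0.86

For two equal groups, power = Φ(d·√(n/2) − z_{α/2}).
d·√(n/2) = 0.92 × √(22/2) = 0.92 × 3.317 = 3.051.
z_β = 3.051 − 1.960 = 1.091.
Power = Φ(1.091) = 0.862.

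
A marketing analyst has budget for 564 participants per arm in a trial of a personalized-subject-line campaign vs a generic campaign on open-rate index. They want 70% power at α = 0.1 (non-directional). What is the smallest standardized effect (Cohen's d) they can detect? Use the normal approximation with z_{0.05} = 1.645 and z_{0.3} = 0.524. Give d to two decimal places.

For two independent groups of n = 564 each: d_min = (z_{α/2} + z_β)·√(2/n).
z-sum = 1.645 + 0.524 = 2.169.
d_min = 2.169 × √(2/564) = 2.169 × 0.0595 = 0.129.

d_min ≈ 0.13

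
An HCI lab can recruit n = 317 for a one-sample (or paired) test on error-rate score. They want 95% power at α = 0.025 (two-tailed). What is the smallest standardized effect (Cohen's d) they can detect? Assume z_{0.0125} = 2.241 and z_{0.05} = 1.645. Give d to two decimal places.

For a single sample (or paired design) of n = 317: d_min = (z_{α/2} + z_β)/√n.
z-sum = 2.241 + 1.645 = 3.886.
d_min = 3.886 / √317 = 3.886 / 17.804 = 0.218.

d_min ≈ 0.22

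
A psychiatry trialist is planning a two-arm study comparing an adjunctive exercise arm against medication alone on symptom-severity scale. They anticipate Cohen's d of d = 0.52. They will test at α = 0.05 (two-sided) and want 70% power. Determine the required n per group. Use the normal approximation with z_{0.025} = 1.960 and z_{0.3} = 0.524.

For two independent groups with equal n: n = 2·((z_{α/2} + z_β) / d)².
z_{α/2} + z_β = 1.960 + 0.524 = 2.484.
n = 2 × (2.484 / 0.52)² = 2 × 4.777² = 2 × 22.82 = 45.6.
Round up to the next whole participant.

n = 46 per group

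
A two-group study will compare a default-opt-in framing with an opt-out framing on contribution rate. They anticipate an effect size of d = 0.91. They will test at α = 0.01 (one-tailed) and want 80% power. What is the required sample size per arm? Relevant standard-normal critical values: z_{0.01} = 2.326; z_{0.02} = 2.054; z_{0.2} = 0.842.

n = 25 per group

For two independent groups with equal n: n = 2·((z_{α} + z_β) / d)².
z_{α} + z_β = 2.326 + 0.842 = 3.168.
n = 2 × (3.168 / 0.91)² = 2 × 3.481² = 2 × 12.12 = 24.2.
Round up to the next whole participant.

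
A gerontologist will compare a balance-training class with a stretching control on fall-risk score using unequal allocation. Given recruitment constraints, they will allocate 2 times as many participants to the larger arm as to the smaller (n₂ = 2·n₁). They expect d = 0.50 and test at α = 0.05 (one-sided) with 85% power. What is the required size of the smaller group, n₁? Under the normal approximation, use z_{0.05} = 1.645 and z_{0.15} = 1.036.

With allocation ratio k = n₂/n₁ = 2, Var(x̄₁−x̄₂) = σ²(1/n₁ + 1/(k·n₁)) = σ²·(k+1)/(k·n₁).
So n₁ = (1 + 1/k)·((z_{α} + z_β)/d)² = 1.500 × (2.681/0.50)².
n₁ = 1.500 × 28.75 = 43.1.
Round up: n₁ = 44, giving n₂ = 2 × 44 = 88.

n₁ = 44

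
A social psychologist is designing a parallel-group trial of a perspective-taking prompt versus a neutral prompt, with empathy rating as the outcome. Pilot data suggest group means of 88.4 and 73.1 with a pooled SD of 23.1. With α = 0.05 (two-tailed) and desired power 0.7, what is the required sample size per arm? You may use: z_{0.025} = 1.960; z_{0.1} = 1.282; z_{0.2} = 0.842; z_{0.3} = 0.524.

n = 29 per group

Cohen's d = |M₁ − M₂| / SD_pooled = |88.4 − 73.1| / 23.1 = 15.3 / 23.1 = 0.662.
For two independent groups with equal n: n = 2·((z_{α/2} + z_β) / d)².
z_{α/2} + z_β = 1.960 + 0.524 = 2.484.
n = 2 × (2.484 / 0.662)² = 2 × 3.752² = 2 × 14.08 = 28.2.
Round up to the next whole participant.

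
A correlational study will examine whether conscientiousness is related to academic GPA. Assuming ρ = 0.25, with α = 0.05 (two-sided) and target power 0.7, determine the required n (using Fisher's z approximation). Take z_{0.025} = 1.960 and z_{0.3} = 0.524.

Fisher's z: C = ½·ln((1+r)/(1−r)) = ½·ln(1.6667) = 0.2554.
n = ((z_{α/2} + z_β)/C)² + 3.
(1.960 + 0.524) / 0.2554 = 2.484 / 0.2554 = 9.726.
n = 9.726² + 3 = 94.59 + 3 = 97.6.
Round up.

n = 98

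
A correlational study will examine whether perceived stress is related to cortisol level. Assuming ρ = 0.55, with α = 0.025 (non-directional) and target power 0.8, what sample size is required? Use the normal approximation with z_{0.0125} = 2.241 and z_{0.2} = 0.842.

n = 28

Fisher's z: C = ½·ln((1+r)/(1−r)) = ½·ln(3.4444) = 0.6184.
n = ((z_{α/2} + z_β)/C)² + 3.
(2.241 + 0.842) / 0.6184 = 3.083 / 0.6184 = 4.985.
n = 4.985² + 3 = 24.85 + 3 = 27.9.
Round up.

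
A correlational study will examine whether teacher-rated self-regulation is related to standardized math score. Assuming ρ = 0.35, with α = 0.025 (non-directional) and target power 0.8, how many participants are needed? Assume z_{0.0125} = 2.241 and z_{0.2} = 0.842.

Fisher's z: C = ½·ln((1+r)/(1−r)) = ½·ln(2.0769) = 0.3654.
n = ((z_{α/2} + z_β)/C)² + 3.
(2.241 + 0.842) / 0.3654 = 3.083 / 0.3654 = 8.437.
n = 8.437² + 3 = 71.19 + 3 = 74.2.
Round up.

n = 75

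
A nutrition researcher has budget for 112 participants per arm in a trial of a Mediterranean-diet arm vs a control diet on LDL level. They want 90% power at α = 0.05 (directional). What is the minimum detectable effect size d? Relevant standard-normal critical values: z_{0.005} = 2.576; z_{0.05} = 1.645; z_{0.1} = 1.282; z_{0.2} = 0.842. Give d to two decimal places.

d_min ≈ 0.39

For two independent groups of n = 112 each: d_min = (z_{α} + z_β)·√(2/n).
z-sum = 1.645 + 1.282 = 2.927.
d_min = 2.927 × √(2/112) = 2.927 × 0.1336 = 0.391.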